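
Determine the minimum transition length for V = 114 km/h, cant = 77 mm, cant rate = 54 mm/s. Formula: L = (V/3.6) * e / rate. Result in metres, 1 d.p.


Convert speed: V = 114 / 3.6 = 31.6667 m/s
L = 31.6667 * 77 / 54
L = 2438.3333 / 54
L = 45.2 m

45.2


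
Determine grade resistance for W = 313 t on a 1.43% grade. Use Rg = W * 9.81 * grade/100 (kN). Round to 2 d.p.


Rg = W * 9.81 * grade / 100
Rg = 313 * 9.81 * 1.43 / 100
Rg = 3070.53 * 0.0143
Rg = 43.91 kN

43.91


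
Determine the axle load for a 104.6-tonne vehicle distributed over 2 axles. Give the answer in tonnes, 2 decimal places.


Load per axle = total weight / number of axles
Load = 104.6 / 2
Load = 52.30 tonnes

52.30


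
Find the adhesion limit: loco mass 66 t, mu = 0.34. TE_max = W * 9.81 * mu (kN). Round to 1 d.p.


TE_max = W * g * mu
TE_max = 66 * 9.81 * 0.34
TE_max = 647.46 * 0.34
TE_max = 220.1 kN

220.1


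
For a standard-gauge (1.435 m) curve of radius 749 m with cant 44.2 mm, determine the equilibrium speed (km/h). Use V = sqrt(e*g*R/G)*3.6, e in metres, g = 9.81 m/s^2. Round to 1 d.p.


Convert cant: e = 44.2 mm = 0.0442 m
V_ms = sqrt(0.0442 * 9.81 * 749 / 1.435)
V_ms = sqrt(226.319093) = 15.0439 m/s
V = 15.0439 * 3.6 = 54.2 km/h

54.2


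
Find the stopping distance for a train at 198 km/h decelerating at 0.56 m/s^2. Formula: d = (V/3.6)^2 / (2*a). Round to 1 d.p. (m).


Convert speed: V = 198 / 3.6 = 55.0 m/s
V^2 = 3025.0
d = 3025.0 / (2 * 0.56)
d = 3025.0 / 1.12
d = 2700.9 m

2700.9


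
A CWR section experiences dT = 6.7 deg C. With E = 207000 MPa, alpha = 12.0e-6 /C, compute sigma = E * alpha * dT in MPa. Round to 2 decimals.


sigma = E * alpha * dT
sigma = 207000 * 12.0e-6 * 6.7
sigma = 2.484 * 6.7
sigma = 16.64 MPa

16.64


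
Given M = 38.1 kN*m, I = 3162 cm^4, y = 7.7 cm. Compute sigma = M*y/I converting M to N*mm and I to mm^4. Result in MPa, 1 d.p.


Convert units:
M = 38.1 kN*m = 38100000 N*mm
y = 7.7 cm = 77 mm
I = 3162 cm^4 = 31620000 mm^4
sigma = 38100000 * 77 / 31620000
sigma = 92.8 MPa

92.8


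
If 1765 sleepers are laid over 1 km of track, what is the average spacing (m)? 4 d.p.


Spacing = 1000 m / number of sleepers
Spacing = 1000 / 1765
Spacing = 0.5666 m

0.5666


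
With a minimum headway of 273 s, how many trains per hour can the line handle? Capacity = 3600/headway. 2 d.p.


Capacity = 3600 / headway
Capacity = 3600 / 273
Capacity = 13.19 trains/hour

13.19


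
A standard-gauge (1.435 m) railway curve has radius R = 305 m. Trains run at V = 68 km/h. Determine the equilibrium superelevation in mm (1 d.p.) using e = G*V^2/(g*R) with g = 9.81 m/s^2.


Convert speed: V = 68 / 3.6 = 18.8889 m/s
Apply formula: e = 1.435 * 18.8889^2 / (9.81 * 305)
e = 1.435 * 356.7901 / 2992.05
e = 0.171118 m = 171.1 mm

171.1


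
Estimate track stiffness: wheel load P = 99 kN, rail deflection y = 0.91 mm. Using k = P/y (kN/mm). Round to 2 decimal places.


Track stiffness k = P / y
k = 99 / 0.91
k = 108.79 kN/mm

108.79


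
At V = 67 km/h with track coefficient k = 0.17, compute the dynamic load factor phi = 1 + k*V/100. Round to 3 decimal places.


phi = 1 + k * V / 100
phi = 1 + 0.17 * 67 / 100
phi = 1 + 0.1139
phi = 1.114

1.114


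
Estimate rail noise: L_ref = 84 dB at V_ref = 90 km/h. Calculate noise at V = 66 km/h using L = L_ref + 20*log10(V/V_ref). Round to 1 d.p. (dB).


V/V_ref = 66 / 90 = 0.733333
log10(0.733333) = -0.134699
20 * -0.134699 = -2.694
L = 84 + -2.694 = 81.3 dB

81.3


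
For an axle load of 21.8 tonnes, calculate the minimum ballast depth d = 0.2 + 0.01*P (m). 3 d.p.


d = 0.2 + 0.01 * 21.8
d = 0.2 + 0.218
d = 0.418 m

0.418


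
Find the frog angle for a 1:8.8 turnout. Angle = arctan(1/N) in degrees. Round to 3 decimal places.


1/N = 1/8.8 = 0.113636
angle = arctan(0.113636) = 0.113151 rad
angle = 0.113151 * 180/pi = 6.483 degrees

6.483


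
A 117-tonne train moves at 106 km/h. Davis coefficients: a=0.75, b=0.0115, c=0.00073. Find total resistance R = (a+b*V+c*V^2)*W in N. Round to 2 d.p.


b*V = 0.0115 * 106 = 1.219
c*V^2 = 0.00073 * 11236 = 8.20228
R_per_t = 0.75 + 1.219 + 8.20228 = 10.17128 N/t
R_total = 10.17128 * 117 = 1190.04 N

1190.04


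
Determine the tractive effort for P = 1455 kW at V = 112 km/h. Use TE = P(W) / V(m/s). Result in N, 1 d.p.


Convert: P = 1455 kW = 1455000 W
V = 112 / 3.6 = 31.1111 m/s
TE = 1455000 / 31.1111
TE = 46767.9 N

46767.9


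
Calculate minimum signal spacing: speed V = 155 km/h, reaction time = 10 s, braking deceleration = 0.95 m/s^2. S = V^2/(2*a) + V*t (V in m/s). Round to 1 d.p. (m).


V = 155 / 3.6 = 43.0556 m/s
Braking distance = 43.0556^2 / (2*0.95) = 975.6741 m
Sighting distance = 43.0556 * 10 = 430.5556 m
S = 975.6741 + 430.5556 = 1406.2 m

1406.2


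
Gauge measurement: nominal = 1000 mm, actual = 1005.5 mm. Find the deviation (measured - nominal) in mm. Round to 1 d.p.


Deviation = measured - nominal
Deviation = 1005.5 - 1000
Deviation = 5.5 mm

5.5


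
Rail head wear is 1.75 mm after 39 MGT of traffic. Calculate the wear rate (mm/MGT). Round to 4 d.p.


Wear rate = total wear / cumulative tonnage
Rate = 1.75 / 39
Rate = 0.0449 mm/MGT

0.0449


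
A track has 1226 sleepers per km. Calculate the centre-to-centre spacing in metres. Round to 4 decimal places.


Spacing = 1000 m / number of sleepers
Spacing = 1000 / 1226
Spacing = 0.8157 m

0.8157


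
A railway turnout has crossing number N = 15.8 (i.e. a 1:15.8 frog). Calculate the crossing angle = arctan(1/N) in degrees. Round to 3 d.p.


1/N = 1/15.8 = 0.063291
angle = arctan(0.063291) = 0.063207 rad
angle = 0.063207 * 180/pi = 3.621 degrees

3.621


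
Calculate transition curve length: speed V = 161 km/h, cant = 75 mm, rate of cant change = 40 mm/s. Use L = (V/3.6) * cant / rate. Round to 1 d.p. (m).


Convert speed: V = 161 / 3.6 = 44.7222 m/s
L = 44.7222 * 75 / 40
L = 3354.1667 / 40
L = 83.9 m

83.9


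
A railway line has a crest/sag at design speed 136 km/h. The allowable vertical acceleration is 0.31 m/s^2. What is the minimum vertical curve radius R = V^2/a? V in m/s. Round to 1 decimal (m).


Convert speed: V = 136 / 3.6 = 37.7778 m/s
V^2 = 1427.1605 m^2/s^2
R_v = 1427.1605 / 0.31
R_v = 4603.7 m

4603.7


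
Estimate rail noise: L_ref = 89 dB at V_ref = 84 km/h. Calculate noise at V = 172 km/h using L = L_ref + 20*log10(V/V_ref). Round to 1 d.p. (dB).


V/V_ref = 172 / 84 = 2.047619
log10(2.047619) = 0.311249
20 * 0.311249 = 6.225
L = 89 + 6.225 = 95.2 dB

95.2


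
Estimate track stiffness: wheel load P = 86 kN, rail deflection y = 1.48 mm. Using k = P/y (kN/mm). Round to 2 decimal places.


Track stiffness k = P / y
k = 86 / 1.48
k = 58.11 kN/mm

58.11


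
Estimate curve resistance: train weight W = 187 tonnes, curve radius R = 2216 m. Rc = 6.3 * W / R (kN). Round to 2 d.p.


Rc = 6.3 * W / R
Rc = 6.3 * 187 / 2216
Rc = 1178.1 / 2216
Rc = 0.53 kN

0.53


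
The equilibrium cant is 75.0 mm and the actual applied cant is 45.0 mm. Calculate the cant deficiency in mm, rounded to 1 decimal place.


Cant deficiency = equilibrium cant - actual cant
CD = 75.0 - 45.0
CD = 30.0 mm

30.0


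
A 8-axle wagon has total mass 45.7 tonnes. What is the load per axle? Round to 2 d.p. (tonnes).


Load per axle = total weight / number of axles
Load = 45.7 / 8
Load = 5.71 tonnes

5.71


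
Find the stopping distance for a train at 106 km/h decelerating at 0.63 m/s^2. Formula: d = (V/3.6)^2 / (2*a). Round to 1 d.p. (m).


Convert speed: V = 106 / 3.6 = 29.4444 m/s
V^2 = 866.9753
d = 866.9753 / (2 * 0.63)
d = 866.9753 / 1.26
d = 688.1 m

688.1


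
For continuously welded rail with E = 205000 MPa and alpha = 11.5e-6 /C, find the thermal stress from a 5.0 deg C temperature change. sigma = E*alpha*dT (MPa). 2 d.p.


sigma = E * alpha * dT
sigma = 205000 * 11.5e-6 * 5.0
sigma = 2.3575 * 5.0
sigma = 11.79 MPa

11.79


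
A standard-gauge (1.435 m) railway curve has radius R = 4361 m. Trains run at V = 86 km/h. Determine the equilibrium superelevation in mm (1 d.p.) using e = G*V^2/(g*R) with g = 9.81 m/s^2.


Convert speed: V = 86 / 3.6 = 23.8889 m/s
Apply formula: e = 1.435 * 23.8889^2 / (9.81 * 4361)
e = 1.435 * 570.679 / 42781.41
e = 0.019142 m = 19.1 mm

19.1


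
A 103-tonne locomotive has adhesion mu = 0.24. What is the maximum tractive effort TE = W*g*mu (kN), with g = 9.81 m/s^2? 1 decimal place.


TE_max = W * g * mu
TE_max = 103 * 9.81 * 0.24
TE_max = 1010.43 * 0.24
TE_max = 242.5 kN

242.5


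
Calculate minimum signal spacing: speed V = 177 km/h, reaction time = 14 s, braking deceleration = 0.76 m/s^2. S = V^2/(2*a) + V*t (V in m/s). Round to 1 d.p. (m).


V = 177 / 3.6 = 49.1667 m/s
Braking distance = 49.1667^2 / (2*0.76) = 1590.3692 m
Sighting distance = 49.1667 * 14 = 688.3333 m
S = 1590.3692 + 688.3333 = 2278.7 m

2278.7


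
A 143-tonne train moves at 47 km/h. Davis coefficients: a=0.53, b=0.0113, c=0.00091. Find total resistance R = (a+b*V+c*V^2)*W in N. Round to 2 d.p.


b*V = 0.0113 * 47 = 0.5311
c*V^2 = 0.00091 * 2209 = 2.01019
R_per_t = 0.53 + 0.5311 + 2.01019 = 3.07129 N/t
R_total = 3.07129 * 143 = 439.19 N

439.19


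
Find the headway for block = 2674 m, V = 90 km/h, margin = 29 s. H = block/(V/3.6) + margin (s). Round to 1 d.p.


V = 90 / 3.6 = 25.0 m/s
Block traversal time = 2674 / 25.0 = 106.96 s
Headway = 106.96 + 29
Headway = 136.0 s

136.0


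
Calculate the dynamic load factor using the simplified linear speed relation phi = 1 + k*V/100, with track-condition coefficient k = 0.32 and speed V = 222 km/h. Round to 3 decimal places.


phi = 1 + k * V / 100
phi = 1 + 0.32 * 222 / 100
phi = 1 + 0.7104
phi = 1.710

1.710


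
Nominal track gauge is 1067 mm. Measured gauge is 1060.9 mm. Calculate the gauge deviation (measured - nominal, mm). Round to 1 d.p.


Deviation = measured - nominal
Deviation = 1060.9 - 1067
Deviation = -6.1 mm

-6.1


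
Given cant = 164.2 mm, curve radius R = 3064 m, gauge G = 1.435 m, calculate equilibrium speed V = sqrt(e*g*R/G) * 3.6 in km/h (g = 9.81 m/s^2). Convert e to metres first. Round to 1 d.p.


Convert cant: e = 164.2 mm = 0.1642 m
V_ms = sqrt(0.1642 * 9.81 * 3064 / 1.435)
V_ms = sqrt(3439.37096) = 58.6462 m/s
V = 58.6462 * 3.6 = 211.1 km/h

211.1


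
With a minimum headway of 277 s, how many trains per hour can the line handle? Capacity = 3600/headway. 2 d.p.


Capacity = 3600 / headway
Capacity = 3600 / 277
Capacity = 13.00 trains/hour

13.00


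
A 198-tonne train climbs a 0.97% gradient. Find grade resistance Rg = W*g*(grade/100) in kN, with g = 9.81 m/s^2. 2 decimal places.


Rg = W * 9.81 * grade / 100
Rg = 198 * 9.81 * 0.97 / 100
Rg = 1942.38 * 0.0097
Rg = 18.84 kN

18.84


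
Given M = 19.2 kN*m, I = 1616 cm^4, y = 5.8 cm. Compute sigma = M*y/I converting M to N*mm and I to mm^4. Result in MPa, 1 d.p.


Convert units:
M = 19.2 kN*m = 19200000 N*mm
y = 5.8 cm = 58 mm
I = 1616 cm^4 = 16160000 mm^4
sigma = 19200000 * 58 / 16160000
sigma = 68.9 MPa

68.9


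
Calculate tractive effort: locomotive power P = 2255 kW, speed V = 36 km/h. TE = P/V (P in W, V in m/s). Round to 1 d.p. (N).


Convert: P = 2255 kW = 2255000 W
V = 36 / 3.6 = 10.0 m/s
TE = 2255000 / 10.0
TE = 225500.0 N

225500.0


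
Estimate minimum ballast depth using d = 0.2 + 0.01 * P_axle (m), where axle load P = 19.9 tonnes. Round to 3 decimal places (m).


d = 0.2 + 0.01 * 19.9
d = 0.2 + 0.199
d = 0.399 m

0.399


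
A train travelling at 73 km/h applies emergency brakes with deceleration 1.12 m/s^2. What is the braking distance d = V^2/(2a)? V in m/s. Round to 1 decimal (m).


Convert speed: V = 73 / 3.6 = 20.2778 m/s
V^2 = 411.1883
d = 411.1883 / (2 * 1.12)
d = 411.1883 / 2.24
d = 183.6 m

183.6


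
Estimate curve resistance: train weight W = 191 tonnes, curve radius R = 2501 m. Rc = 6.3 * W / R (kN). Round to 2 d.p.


Rc = 6.3 * W / R
Rc = 6.3 * 191 / 2501
Rc = 1203.3 / 2501
Rc = 0.48 kN

0.48


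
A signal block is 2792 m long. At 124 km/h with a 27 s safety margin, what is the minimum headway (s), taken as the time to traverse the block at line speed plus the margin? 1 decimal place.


V = 124 / 3.6 = 34.4444 m/s
Block traversal time = 2792 / 34.4444 = 81.0581 s
Headway = 81.0581 + 27
Headway = 108.1 s

108.1


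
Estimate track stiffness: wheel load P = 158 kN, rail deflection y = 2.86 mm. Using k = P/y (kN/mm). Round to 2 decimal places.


Track stiffness k = P / y
k = 158 / 2.86
k = 55.24 kN/mm

55.24


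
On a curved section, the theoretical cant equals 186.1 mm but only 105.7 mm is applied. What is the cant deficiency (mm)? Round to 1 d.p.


Cant deficiency = equilibrium cant - actual cant
CD = 186.1 - 105.7
CD = 80.4 mm

80.4


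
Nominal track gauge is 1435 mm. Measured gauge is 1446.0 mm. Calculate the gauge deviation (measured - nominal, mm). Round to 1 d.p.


Deviation = measured - nominal
Deviation = 1446.0 - 1435
Deviation = 11.0 mm

11.0


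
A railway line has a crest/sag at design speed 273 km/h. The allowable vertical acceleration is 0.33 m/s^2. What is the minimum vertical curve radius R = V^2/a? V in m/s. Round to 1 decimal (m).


Convert speed: V = 273 / 3.6 = 75.8333 m/s
V^2 = 5750.6944 m^2/s^2
R_v = 5750.6944 / 0.33
R_v = 17426.3 m

17426.3


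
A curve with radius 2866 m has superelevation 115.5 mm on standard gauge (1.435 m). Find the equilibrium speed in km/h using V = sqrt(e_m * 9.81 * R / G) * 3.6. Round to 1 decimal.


Convert cant: e = 115.5 mm = 0.1155 m
V_ms = sqrt(0.1155 * 9.81 * 2866 / 1.435)
V_ms = sqrt(2262.951659) = 47.5705 m/s
V = 47.5705 * 3.6 = 171.3 km/h

171.3


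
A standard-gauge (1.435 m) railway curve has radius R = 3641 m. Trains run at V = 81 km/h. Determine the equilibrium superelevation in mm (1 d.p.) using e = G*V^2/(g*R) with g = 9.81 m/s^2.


Convert speed: V = 81 / 3.6 = 22.5 m/s
Apply formula: e = 1.435 * 22.5^2 / (9.81 * 3641)
e = 1.435 * 506.25 / 35718.21
e = 0.020339 m = 20.3 mm

20.3


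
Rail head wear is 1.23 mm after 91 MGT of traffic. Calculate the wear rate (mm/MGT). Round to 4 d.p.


Wear rate = total wear / cumulative tonnage
Rate = 1.23 / 91
Rate = 0.0135 mm/MGT

0.0135


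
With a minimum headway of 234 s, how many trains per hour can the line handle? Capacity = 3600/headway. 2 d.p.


Capacity = 3600 / headway
Capacity = 3600 / 234
Capacity = 15.38 trains/hour

15.38


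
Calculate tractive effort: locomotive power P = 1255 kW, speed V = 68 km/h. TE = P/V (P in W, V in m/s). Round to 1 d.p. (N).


Convert: P = 1255 kW = 1255000 W
V = 68 / 3.6 = 18.8889 m/s
TE = 1255000 / 18.8889
TE = 66441.2 N

66441.2


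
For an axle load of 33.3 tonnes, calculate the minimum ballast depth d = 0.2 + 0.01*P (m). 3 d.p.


d = 0.2 + 0.01 * 33.3
d = 0.2 + 0.333
d = 0.533 m

0.533


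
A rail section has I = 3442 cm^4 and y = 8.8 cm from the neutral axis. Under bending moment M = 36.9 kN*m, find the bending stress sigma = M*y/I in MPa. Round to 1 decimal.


Convert units:
M = 36.9 kN*m = 36900000 N*mm
y = 8.8 cm = 88 mm
I = 3442 cm^4 = 34420000 mm^4
sigma = 36900000 * 88 / 34420000
sigma = 94.3 MPa

94.3


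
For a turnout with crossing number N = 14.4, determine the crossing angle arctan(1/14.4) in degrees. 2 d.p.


1/N = 1/14.4 = 0.069444
angle = arctan(0.069444) = 0.069333 rad
angle = 0.069333 * 180/pi = 3.97 degrees

3.97


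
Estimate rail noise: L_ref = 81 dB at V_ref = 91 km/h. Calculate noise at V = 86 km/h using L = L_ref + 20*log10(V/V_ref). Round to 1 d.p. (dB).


V/V_ref = 86 / 91 = 0.945055
log10(0.945055) = -0.024543
20 * -0.024543 = -0.4909
L = 81 + -0.4909 = 80.5 dB

80.5


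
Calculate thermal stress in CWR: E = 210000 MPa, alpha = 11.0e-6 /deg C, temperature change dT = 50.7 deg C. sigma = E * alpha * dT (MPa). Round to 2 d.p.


sigma = E * alpha * dT
sigma = 210000 * 11.0e-6 * 50.7
sigma = 2.31 * 50.7
sigma = 117.12 MPa

117.12


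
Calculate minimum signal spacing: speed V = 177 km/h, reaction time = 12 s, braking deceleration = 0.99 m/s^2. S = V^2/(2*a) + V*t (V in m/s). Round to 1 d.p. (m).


V = 177 / 3.6 = 49.1667 m/s
Braking distance = 49.1667^2 / (2*0.99) = 1220.8895 m
Sighting distance = 49.1667 * 12 = 590.0 m
S = 1220.8895 + 590.0 = 1810.9 m

1810.9


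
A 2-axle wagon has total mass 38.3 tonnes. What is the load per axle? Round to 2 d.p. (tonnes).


Load per axle = total weight / number of axles
Load = 38.3 / 2
Load = 19.15 tonnes

19.15


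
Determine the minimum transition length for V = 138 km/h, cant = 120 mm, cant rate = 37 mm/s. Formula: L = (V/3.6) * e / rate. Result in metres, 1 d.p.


Convert speed: V = 138 / 3.6 = 38.3333 m/s
L = 38.3333 * 120 / 37
L = 4600.0 / 37
L = 124.3 m

124.3


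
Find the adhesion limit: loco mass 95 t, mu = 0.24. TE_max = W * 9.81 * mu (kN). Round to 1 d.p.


TE_max = W * g * mu
TE_max = 95 * 9.81 * 0.24
TE_max = 931.95 * 0.24
TE_max = 223.7 kN

223.7


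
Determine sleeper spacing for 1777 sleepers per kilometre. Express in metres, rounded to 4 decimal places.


Spacing = 1000 m / number of sleepers
Spacing = 1000 / 1777
Spacing = 0.5627 m

0.5627


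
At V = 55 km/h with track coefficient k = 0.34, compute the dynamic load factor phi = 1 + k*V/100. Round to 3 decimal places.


phi = 1 + k * V / 100
phi = 1 + 0.34 * 55 / 100
phi = 1 + 0.187
phi = 1.187

1.187


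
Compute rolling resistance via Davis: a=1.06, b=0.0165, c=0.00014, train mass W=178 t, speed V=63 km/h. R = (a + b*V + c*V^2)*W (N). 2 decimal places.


b*V = 0.0165 * 63 = 1.0395
c*V^2 = 0.00014 * 3969 = 0.55566
R_per_t = 1.06 + 1.0395 + 0.55566 = 2.65516 N/t
R_total = 2.65516 * 178 = 472.62 N

472.62


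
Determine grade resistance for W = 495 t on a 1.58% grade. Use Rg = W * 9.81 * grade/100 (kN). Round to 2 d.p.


Rg = W * 9.81 * grade / 100
Rg = 495 * 9.81 * 1.58 / 100
Rg = 4855.95 * 0.0158
Rg = 76.72 kN

76.72


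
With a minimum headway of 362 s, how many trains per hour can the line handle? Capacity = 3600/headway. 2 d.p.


Capacity = 3600 / headway
Capacity = 3600 / 362
Capacity = 9.94 trains/hour

9.94


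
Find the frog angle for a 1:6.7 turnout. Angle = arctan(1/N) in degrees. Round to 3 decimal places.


1/N = 1/6.7 = 0.149254
angle = arctan(0.149254) = 0.14816 rad
angle = 0.14816 * 180/pi = 8.489 degrees

8.489


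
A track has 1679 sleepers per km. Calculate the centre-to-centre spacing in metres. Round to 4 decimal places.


Spacing = 1000 m / number of sleepers
Spacing = 1000 / 1679
Spacing = 0.5956 m

0.5956


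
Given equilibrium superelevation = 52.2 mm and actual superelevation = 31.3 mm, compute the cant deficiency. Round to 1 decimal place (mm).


Cant deficiency = equilibrium cant - actual cant
CD = 52.2 - 31.3
CD = 20.9 mm

20.9


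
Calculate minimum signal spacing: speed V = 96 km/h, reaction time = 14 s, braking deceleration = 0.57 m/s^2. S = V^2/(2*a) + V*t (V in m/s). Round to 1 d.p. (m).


V = 96 / 3.6 = 26.6667 m/s
Braking distance = 26.6667^2 / (2*0.57) = 623.7817 m
Sighting distance = 26.6667 * 14 = 373.3333 m
S = 623.7817 + 373.3333 = 997.1 m

997.1


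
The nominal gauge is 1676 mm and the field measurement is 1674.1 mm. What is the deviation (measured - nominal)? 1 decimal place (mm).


Deviation = measured - nominal
Deviation = 1674.1 - 1676
Deviation = -1.9 mm

-1.9


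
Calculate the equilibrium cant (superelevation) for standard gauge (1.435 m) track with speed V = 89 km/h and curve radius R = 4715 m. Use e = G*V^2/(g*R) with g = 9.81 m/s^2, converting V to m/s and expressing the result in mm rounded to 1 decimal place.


Convert speed: V = 89 / 3.6 = 24.7222 m/s
Apply formula: e = 1.435 * 24.7222^2 / (9.81 * 4715)
e = 1.435 * 611.1883 / 46254.15
e = 0.018962 m = 19.0 mm

19.0


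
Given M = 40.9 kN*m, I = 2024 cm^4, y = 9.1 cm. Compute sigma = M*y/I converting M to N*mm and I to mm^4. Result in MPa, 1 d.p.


Convert units:
M = 40.9 kN*m = 40900000 N*mm
y = 9.1 cm = 91 mm
I = 2024 cm^4 = 20240000 mm^4
sigma = 40900000 * 91 / 20240000
sigma = 183.9 MPa

183.9


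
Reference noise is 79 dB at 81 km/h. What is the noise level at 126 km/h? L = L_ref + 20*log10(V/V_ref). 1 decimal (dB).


V/V_ref = 126 / 81 = 1.555556
log10(1.555556) = 0.191886
20 * 0.191886 = 3.8377
L = 79 + 3.8377 = 82.8 dB

82.8


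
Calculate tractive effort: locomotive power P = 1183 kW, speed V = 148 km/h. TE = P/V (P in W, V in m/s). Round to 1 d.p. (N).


Convert: P = 1183 kW = 1183000 W
V = 148 / 3.6 = 41.1111 m/s
TE = 1183000 / 41.1111
TE = 28775.7 N

28775.7


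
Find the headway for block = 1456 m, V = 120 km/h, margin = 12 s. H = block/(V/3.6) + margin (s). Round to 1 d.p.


V = 120 / 3.6 = 33.3333 m/s
Block traversal time = 1456 / 33.3333 = 43.68 s
Headway = 43.68 + 12
Headway = 55.7 s

55.7


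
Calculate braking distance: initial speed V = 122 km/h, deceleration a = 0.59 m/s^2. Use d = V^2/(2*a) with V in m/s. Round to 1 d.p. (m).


Convert speed: V = 122 / 3.6 = 33.8889 m/s
V^2 = 1148.4568
d = 1148.4568 / (2 * 0.59)
d = 1148.4568 / 1.18
d = 973.3 m

973.3


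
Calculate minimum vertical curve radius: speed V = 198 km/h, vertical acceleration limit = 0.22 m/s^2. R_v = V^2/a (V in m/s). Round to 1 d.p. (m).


Convert speed: V = 198 / 3.6 = 55.0 m/s
V^2 = 3025.0 m^2/s^2
R_v = 3025.0 / 0.22
R_v = 13750.0 m

13750.0


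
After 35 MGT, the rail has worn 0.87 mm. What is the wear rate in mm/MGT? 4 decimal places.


Wear rate = total wear / cumulative tonnage
Rate = 0.87 / 35
Rate = 0.0249 mm/MGT

0.0249


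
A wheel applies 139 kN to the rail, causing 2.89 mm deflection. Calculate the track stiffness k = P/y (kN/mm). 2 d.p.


Track stiffness k = P / y
k = 139 / 2.89
k = 48.10 kN/mm

48.10


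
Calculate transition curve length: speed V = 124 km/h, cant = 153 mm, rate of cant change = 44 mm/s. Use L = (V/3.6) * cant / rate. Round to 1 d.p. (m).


Convert speed: V = 124 / 3.6 = 34.4444 m/s
L = 34.4444 * 153 / 44
L = 5270.0 / 44
L = 119.8 m

119.8


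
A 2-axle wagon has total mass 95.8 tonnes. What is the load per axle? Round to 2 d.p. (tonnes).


Load per axle = total weight / number of axles
Load = 95.8 / 2
Load = 47.90 tonnes

47.90


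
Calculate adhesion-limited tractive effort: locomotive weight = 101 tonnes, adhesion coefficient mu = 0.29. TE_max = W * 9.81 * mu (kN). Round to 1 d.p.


TE_max = W * g * mu
TE_max = 101 * 9.81 * 0.29
TE_max = 990.81 * 0.29
TE_max = 287.3 kN

287.3


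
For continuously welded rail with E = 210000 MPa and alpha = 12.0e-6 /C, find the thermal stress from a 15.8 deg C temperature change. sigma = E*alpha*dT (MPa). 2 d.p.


sigma = E * alpha * dT
sigma = 210000 * 12.0e-6 * 15.8
sigma = 2.52 * 15.8
sigma = 39.82 MPa

39.82


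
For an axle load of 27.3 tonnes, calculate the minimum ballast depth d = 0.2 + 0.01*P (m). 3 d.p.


d = 0.2 + 0.01 * 27.3
d = 0.2 + 0.273
d = 0.473 m

0.473


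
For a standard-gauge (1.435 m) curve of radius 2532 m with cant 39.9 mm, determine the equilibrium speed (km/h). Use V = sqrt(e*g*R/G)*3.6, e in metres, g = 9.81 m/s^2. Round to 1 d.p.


Convert cant: e = 39.9 mm = 0.0399 m
V_ms = sqrt(0.0399 * 9.81 * 2532 / 1.435)
V_ms = sqrt(690.643141) = 26.2801 m/s
V = 26.2801 * 3.6 = 94.6 km/h

94.6


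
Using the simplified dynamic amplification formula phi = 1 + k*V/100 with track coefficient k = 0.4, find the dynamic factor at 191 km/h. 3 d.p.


phi = 1 + k * V / 100
phi = 1 + 0.4 * 191 / 100
phi = 1 + 0.764
phi = 1.764

1.764


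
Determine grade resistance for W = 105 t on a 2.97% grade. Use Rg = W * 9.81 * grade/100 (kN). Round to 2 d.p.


Rg = W * 9.81 * grade / 100
Rg = 105 * 9.81 * 2.97 / 100
Rg = 1030.05 * 0.0297
Rg = 30.59 kN

30.59


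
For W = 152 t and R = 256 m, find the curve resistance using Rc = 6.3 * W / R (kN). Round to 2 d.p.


Rc = 6.3 * W / R
Rc = 6.3 * 152 / 256
Rc = 957.6 / 256
Rc = 3.74 kN

3.74


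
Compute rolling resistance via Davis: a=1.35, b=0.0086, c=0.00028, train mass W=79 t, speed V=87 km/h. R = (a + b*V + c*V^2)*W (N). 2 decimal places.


b*V = 0.0086 * 87 = 0.7482
c*V^2 = 0.00028 * 7569 = 2.11932
R_per_t = 1.35 + 0.7482 + 2.11932 = 4.21752 N/t
R_total = 4.21752 * 79 = 333.18 N

333.18


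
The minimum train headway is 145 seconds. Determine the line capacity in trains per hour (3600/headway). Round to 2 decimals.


Capacity = 3600 / headway
Capacity = 3600 / 145
Capacity = 24.83 trains/hour

24.83


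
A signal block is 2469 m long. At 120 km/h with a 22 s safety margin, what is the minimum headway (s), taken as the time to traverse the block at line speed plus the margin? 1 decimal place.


V = 120 / 3.6 = 33.3333 m/s
Block traversal time = 2469 / 33.3333 = 74.07 s
Headway = 74.07 + 22
Headway = 96.1 s

96.1


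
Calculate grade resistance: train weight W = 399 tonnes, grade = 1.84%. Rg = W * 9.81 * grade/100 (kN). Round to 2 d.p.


Rg = W * 9.81 * grade / 100
Rg = 399 * 9.81 * 1.84 / 100
Rg = 3914.19 * 0.0184
Rg = 72.02 kN

72.02


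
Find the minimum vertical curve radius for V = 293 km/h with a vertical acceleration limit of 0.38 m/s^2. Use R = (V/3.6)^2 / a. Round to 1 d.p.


Convert speed: V = 293 / 3.6 = 81.3889 m/s
V^2 = 6624.1512 m^2/s^2
R_v = 6624.1512 / 0.38
R_v = 17432.0 m

17432.0


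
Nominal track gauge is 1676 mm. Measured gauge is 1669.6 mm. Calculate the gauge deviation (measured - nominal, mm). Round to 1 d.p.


Deviation = measured - nominal
Deviation = 1669.6 - 1676
Deviation = -6.4 mm

-6.4


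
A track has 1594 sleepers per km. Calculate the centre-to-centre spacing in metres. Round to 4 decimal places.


Spacing = 1000 m / number of sleepers
Spacing = 1000 / 1594
Spacing = 0.6274 m

0.6274


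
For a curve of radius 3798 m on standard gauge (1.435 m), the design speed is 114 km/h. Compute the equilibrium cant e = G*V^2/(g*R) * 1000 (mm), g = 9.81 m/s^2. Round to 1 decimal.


Convert speed: V = 114 / 3.6 = 31.6667 m/s
Apply formula: e = 1.435 * 31.6667^2 / (9.81 * 3798)
e = 1.435 * 1002.7778 / 37258.38
e = 0.038622 m = 38.6 mm

38.6


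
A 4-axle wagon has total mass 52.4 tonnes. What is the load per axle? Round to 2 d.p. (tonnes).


Load per axle = total weight / number of axles
Load = 52.4 / 4
Load = 13.10 tonnes

13.10


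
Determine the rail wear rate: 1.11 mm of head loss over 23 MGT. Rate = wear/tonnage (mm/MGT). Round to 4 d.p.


Wear rate = total wear / cumulative tonnage
Rate = 1.11 / 23
Rate = 0.0483 mm/MGT

0.0483


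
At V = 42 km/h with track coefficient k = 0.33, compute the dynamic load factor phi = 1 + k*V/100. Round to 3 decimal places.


phi = 1 + k * V / 100
phi = 1 + 0.33 * 42 / 100
phi = 1 + 0.1386
phi = 1.139

1.139


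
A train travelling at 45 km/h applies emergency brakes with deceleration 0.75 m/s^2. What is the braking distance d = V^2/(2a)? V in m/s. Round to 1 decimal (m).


Convert speed: V = 45 / 3.6 = 12.5 m/s
V^2 = 156.25
d = 156.25 / (2 * 0.75)
d = 156.25 / 1.5
d = 104.2 m

104.2


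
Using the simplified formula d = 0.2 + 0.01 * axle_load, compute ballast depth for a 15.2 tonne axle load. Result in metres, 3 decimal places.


d = 0.2 + 0.01 * 15.2
d = 0.2 + 0.152
d = 0.352 m

0.352


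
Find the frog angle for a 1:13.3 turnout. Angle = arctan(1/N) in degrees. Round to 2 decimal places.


1/N = 1/13.3 = 0.075188
angle = arctan(0.075188) = 0.075047 rad
angle = 0.075047 * 180/pi = 4.30 degrees

4.30


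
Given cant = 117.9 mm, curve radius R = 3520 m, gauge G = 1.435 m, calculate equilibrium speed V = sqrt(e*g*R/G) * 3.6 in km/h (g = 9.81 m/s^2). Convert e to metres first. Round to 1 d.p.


Convert cant: e = 117.9 mm = 0.1179 m
V_ms = sqrt(0.1179 * 9.81 * 3520 / 1.435)
V_ms = sqrt(2837.093017) = 53.2644 m/s
V = 53.2644 * 3.6 = 191.8 km/h

191.8


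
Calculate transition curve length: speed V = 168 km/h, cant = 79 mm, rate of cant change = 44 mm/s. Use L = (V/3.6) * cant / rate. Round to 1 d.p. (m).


Convert speed: V = 168 / 3.6 = 46.6667 m/s
L = 46.6667 * 79 / 44
L = 3686.6667 / 44
L = 83.8 m

83.8


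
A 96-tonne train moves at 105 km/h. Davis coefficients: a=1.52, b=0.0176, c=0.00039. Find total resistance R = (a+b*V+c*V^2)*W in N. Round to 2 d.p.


b*V = 0.0176 * 105 = 1.848
c*V^2 = 0.00039 * 11025 = 4.29975
R_per_t = 1.52 + 1.848 + 4.29975 = 7.66775 N/t
R_total = 7.66775 * 96 = 736.10 N

736.10


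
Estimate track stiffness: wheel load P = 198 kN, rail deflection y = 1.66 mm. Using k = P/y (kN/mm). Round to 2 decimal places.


Track stiffness k = P / y
k = 198 / 1.66
k = 119.28 kN/mm

119.28


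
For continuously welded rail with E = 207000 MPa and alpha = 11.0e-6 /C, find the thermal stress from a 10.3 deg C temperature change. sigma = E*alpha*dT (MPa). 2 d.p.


sigma = E * alpha * dT
sigma = 207000 * 11.0e-6 * 10.3
sigma = 2.277 * 10.3
sigma = 23.45 MPa

23.45


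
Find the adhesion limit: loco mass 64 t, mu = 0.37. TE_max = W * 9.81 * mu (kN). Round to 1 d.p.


TE_max = W * g * mu
TE_max = 64 * 9.81 * 0.37
TE_max = 627.84 * 0.37
TE_max = 232.3 kN

232.3


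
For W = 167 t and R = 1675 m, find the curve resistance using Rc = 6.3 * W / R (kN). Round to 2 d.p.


Rc = 6.3 * W / R
Rc = 6.3 * 167 / 1675
Rc = 1052.1 / 1675
Rc = 0.63 kN

0.63


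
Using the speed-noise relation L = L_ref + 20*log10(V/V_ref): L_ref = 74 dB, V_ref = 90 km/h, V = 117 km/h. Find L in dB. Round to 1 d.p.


V/V_ref = 117 / 90 = 1.3
log10(1.3) = 0.113943
20 * 0.113943 = 2.2789
L = 74 + 2.2789 = 76.3 dB

76.3


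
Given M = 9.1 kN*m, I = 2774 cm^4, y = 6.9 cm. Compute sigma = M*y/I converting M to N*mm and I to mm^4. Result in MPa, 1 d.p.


Convert units:
M = 9.1 kN*m = 9100000 N*mm
y = 6.9 cm = 69 mm
I = 2774 cm^4 = 27740000 mm^4
sigma = 9100000 * 69 / 27740000
sigma = 22.6 MPa

22.6


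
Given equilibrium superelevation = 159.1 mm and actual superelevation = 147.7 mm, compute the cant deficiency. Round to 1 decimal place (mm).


Cant deficiency = equilibrium cant - actual cant
CD = 159.1 - 147.7
CD = 11.4 mm

11.4


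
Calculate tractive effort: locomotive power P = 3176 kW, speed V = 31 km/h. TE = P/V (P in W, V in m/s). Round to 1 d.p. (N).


Convert: P = 3176 kW = 3176000 W
V = 31 / 3.6 = 8.6111 m/s
TE = 3176000 / 8.6111
TE = 368825.8 N

368825.8


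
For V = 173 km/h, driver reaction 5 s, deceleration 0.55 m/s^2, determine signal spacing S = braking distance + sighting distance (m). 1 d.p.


V = 173 / 3.6 = 48.0556 m/s
Braking distance = 48.0556^2 / (2*0.55) = 2099.3967 m
Sighting distance = 48.0556 * 5 = 240.2778 m
S = 2099.3967 + 240.2778 = 2339.7 m

2339.7


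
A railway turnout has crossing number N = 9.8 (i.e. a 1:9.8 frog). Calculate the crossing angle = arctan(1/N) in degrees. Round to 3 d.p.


1/N = 1/9.8 = 0.102041
angle = arctan(0.102041) = 0.101689 rad
angle = 0.101689 * 180/pi = 5.826 degrees

5.826


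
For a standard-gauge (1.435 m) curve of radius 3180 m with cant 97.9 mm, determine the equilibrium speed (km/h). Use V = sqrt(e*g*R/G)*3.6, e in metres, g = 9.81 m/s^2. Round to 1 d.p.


Convert cant: e = 97.9 mm = 0.0979 m
V_ms = sqrt(0.0979 * 9.81 * 3180 / 1.435)
V_ms = sqrt(2128.270955) = 46.1332 m/s
V = 46.1332 * 3.6 = 166.1 km/h

166.1


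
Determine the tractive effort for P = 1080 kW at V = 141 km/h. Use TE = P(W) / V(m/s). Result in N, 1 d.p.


Convert: P = 1080 kW = 1080000 W
V = 141 / 3.6 = 39.1667 m/s
TE = 1080000 / 39.1667
TE = 27574.5 N

27574.5


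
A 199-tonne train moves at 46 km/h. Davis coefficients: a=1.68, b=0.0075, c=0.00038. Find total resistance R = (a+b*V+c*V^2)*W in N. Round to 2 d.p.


b*V = 0.0075 * 46 = 0.345
c*V^2 = 0.00038 * 2116 = 0.80408
R_per_t = 1.68 + 0.345 + 0.80408 = 2.82908 N/t
R_total = 2.82908 * 199 = 562.99 N

562.99


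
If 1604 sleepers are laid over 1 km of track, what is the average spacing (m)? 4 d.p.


Spacing = 1000 m / number of sleepers
Spacing = 1000 / 1604
Spacing = 0.6234 m

0.6234


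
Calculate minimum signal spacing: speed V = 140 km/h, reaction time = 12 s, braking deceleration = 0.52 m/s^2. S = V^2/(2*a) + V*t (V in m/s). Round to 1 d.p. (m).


V = 140 / 3.6 = 38.8889 m/s
Braking distance = 38.8889^2 / (2*0.52) = 1454.1785 m
Sighting distance = 38.8889 * 12 = 466.6667 m
S = 1454.1785 + 466.6667 = 1920.8 m

1920.8


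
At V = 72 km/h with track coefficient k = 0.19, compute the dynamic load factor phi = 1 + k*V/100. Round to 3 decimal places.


phi = 1 + k * V / 100
phi = 1 + 0.19 * 72 / 100
phi = 1 + 0.1368
phi = 1.137

1.137


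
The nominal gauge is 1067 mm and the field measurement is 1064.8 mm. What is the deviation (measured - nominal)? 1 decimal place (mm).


Deviation = measured - nominal
Deviation = 1064.8 - 1067
Deviation = -2.2 mm

-2.2


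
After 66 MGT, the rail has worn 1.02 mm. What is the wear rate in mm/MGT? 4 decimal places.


Wear rate = total wear / cumulative tonnage
Rate = 1.02 / 66
Rate = 0.0155 mm/MGT

0.0155


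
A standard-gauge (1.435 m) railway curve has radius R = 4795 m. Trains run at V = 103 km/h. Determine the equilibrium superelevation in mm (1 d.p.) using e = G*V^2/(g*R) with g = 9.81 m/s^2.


Convert speed: V = 103 / 3.6 = 28.6111 m/s
Apply formula: e = 1.435 * 28.6111^2 / (9.81 * 4795)
e = 1.435 * 818.5957 / 47038.95
e = 0.024973 m = 25.0 mm

25.0


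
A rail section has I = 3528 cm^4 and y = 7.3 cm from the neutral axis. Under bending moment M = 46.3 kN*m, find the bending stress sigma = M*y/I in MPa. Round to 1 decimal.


Convert units:
M = 46.3 kN*m = 46300000 N*mm
y = 7.3 cm = 73 mm
I = 3528 cm^4 = 35280000 mm^4
sigma = 46300000 * 73 / 35280000
sigma = 95.8 MPa

95.8


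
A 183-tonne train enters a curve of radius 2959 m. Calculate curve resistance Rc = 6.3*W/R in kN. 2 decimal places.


Rc = 6.3 * W / R
Rc = 6.3 * 183 / 2959
Rc = 1152.9 / 2959
Rc = 0.39 kN

0.39


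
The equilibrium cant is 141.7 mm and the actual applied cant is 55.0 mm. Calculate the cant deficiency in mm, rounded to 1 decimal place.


Cant deficiency = equilibrium cant - actual cant
CD = 141.7 - 55.0
CD = 86.7 mm

86.7


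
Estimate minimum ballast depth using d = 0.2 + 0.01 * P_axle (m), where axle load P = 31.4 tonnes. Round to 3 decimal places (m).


d = 0.2 + 0.01 * 31.4
d = 0.2 + 0.314
d = 0.514 m

0.514


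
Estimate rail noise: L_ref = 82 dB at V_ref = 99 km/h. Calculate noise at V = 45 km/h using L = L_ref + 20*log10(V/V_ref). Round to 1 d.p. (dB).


V/V_ref = 45 / 99 = 0.454545
log10(0.454545) = -0.342423
20 * -0.342423 = -6.8485
L = 82 + -6.8485 = 75.2 dB

75.2


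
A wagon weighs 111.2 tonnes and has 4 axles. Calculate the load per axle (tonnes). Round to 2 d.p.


Load per axle = total weight / number of axles
Load = 111.2 / 4
Load = 27.80 tonnes

27.80


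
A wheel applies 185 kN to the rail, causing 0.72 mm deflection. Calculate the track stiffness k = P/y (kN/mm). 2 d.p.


Track stiffness k = P / y
k = 185 / 0.72
k = 256.94 kN/mm

256.94


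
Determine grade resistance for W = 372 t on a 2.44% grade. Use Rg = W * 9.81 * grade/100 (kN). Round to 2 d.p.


Rg = W * 9.81 * grade / 100
Rg = 372 * 9.81 * 2.44 / 100
Rg = 3649.32 * 0.0244
Rg = 89.04 kN

89.04


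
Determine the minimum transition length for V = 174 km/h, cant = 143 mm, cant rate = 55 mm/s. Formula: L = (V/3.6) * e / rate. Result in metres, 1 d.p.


Convert speed: V = 174 / 3.6 = 48.3333 m/s
L = 48.3333 * 143 / 55
L = 6911.6667 / 55
L = 125.7 m

125.7


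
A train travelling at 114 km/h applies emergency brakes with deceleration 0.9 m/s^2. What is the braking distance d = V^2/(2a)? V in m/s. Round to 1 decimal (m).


Convert speed: V = 114 / 3.6 = 31.6667 m/s
V^2 = 1002.7778
d = 1002.7778 / (2 * 0.9)
d = 1002.7778 / 1.8
d = 557.1 m

557.1


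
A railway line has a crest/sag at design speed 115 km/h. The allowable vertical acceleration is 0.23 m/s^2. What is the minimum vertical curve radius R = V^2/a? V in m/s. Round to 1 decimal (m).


Convert speed: V = 115 / 3.6 = 31.9444 m/s
V^2 = 1020.4475 m^2/s^2
R_v = 1020.4475 / 0.23
R_v = 4436.7 m

4436.7


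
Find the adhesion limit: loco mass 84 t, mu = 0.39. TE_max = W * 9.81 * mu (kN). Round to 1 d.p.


TE_max = W * g * mu
TE_max = 84 * 9.81 * 0.39
TE_max = 824.04 * 0.39
TE_max = 321.4 kN

321.4


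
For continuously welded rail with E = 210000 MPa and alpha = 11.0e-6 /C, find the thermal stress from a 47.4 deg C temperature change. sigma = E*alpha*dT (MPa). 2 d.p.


sigma = E * alpha * dT
sigma = 210000 * 11.0e-6 * 47.4
sigma = 2.31 * 47.4
sigma = 109.49 MPa

109.49


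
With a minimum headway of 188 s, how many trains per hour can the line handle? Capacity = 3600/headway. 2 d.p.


Capacity = 3600 / headway
Capacity = 3600 / 188
Capacity = 19.15 trains/hour

19.15


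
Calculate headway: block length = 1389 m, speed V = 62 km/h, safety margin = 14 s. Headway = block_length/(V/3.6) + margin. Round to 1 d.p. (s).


V = 62 / 3.6 = 17.2222 m/s
Block traversal time = 1389 / 17.2222 = 80.6516 s
Headway = 80.6516 + 14
Headway = 94.7 s

94.7


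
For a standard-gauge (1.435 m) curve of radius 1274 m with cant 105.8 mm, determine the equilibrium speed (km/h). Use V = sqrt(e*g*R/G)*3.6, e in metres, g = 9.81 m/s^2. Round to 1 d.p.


Convert cant: e = 105.8 mm = 0.1058 m
V_ms = sqrt(0.1058 * 9.81 * 1274 / 1.435)
V_ms = sqrt(921.450907) = 30.3554 m/s
V = 30.3554 * 3.6 = 109.3 km/h

109.3


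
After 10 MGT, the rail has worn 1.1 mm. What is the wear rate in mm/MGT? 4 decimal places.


Wear rate = total wear / cumulative tonnage
Rate = 1.1 / 10
Rate = 0.1100 mm/MGT

0.1100


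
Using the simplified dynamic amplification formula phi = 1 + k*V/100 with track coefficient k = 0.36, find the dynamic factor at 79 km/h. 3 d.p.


phi = 1 + k * V / 100
phi = 1 + 0.36 * 79 / 100
phi = 1 + 0.2844
phi = 1.284

1.284


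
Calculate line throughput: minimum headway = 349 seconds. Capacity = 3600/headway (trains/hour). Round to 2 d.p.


Capacity = 3600 / headway
Capacity = 3600 / 349
Capacity = 10.32 trains/hour

10.32


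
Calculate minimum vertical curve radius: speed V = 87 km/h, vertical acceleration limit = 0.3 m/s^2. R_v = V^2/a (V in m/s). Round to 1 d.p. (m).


Convert speed: V = 87 / 3.6 = 24.1667 m/s
V^2 = 584.0278 m^2/s^2
R_v = 584.0278 / 0.3
R_v = 1946.8 m

1946.8


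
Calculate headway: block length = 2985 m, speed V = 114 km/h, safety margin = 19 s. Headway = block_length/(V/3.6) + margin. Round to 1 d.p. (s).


V = 114 / 3.6 = 31.6667 m/s
Block traversal time = 2985 / 31.6667 = 94.2632 s
Headway = 94.2632 + 19
Headway = 113.3 s

113.3


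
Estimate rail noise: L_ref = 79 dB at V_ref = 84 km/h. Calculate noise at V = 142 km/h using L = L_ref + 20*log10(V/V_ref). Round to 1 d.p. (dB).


V/V_ref = 142 / 84 = 1.690476
log10(1.690476) = 0.228009
20 * 0.228009 = 4.5602
L = 79 + 4.5602 = 83.6 dB

83.6


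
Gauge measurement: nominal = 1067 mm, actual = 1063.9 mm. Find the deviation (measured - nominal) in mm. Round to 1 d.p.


Deviation = measured - nominal
Deviation = 1063.9 - 1067
Deviation = -3.1 mm

-3.1


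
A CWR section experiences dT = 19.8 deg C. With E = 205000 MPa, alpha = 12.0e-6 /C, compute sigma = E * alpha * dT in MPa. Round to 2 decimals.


sigma = E * alpha * dT
sigma = 205000 * 12.0e-6 * 19.8
sigma = 2.46 * 19.8
sigma = 48.71 MPa

48.71


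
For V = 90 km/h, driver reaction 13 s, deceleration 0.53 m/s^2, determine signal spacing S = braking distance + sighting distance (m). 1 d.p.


V = 90 / 3.6 = 25.0 m/s
Braking distance = 25.0^2 / (2*0.53) = 589.6226 m
Sighting distance = 25.0 * 13 = 325.0 m
S = 589.6226 + 325.0 = 914.6 m

914.6


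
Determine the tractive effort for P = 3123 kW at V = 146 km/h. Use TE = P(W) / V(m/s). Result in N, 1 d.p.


Convert: P = 3123 kW = 3123000 W
V = 146 / 3.6 = 40.5556 m/s
TE = 3123000 / 40.5556
TE = 77005.5 N

77005.5
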